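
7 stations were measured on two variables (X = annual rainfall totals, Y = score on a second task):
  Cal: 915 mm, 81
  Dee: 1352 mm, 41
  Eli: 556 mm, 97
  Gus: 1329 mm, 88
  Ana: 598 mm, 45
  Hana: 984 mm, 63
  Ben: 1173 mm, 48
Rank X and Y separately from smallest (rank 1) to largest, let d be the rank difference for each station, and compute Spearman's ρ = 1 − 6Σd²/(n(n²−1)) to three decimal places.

Ranks of variable 1: 3, 7, 1, 6, 2, 4, 5
Ranks of variable 2: 5, 1, 7, 6, 2, 4, 3
d = r₁ − r₂: -2, 6, -6, 0, 0, 0, 2
d²: 4, 36, 36, 0, 0, 0, 4; Σd² = 80
ρ = 1 − 6·80/(7·48) = 1 − 480/336 = -0.429

-0.429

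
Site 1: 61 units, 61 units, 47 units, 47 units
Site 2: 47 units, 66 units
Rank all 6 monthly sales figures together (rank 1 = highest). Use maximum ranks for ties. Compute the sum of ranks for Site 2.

7

Sorted (descending): 66, 61, 61, 47, 47, 47
The 2 values of 61 occupy positions 2–3 → each gets rank 3.
The 3 values of 47 occupy positions 4–6 → each gets rank 6.
Site 2 values → pooled ranks: 47→6, 66→1
Rank sum = 6 + 1 = 7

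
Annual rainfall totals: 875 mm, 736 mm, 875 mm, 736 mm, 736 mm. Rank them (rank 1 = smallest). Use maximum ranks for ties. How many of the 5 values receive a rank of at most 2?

0

Sorted (ascending): 736, 736, 736, 875, 875
The 3 values of 736 occupy positions 1–3 → each gets rank 3.
The 2 values of 875 occupy positions 4–5 → each gets rank 5.
Ranks ≤ 2: {} → 0 values.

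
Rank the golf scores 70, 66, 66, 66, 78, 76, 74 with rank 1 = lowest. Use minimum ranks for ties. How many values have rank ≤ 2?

Sorted (ascending): 66, 66, 66, 70, 74, 76, 78
The 3 values of 66 occupy positions 1–3 → each gets rank 1.
Ranks ≤ 2: {1, 1, 1} → 3 values.

3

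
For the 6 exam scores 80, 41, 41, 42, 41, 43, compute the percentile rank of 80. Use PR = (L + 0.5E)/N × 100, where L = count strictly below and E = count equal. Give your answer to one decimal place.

91.7

N = 6.
Strictly below 80: 5. Equal to 80: 1.
PR = (5 + 0.5·1)/6 × 100 = 91.7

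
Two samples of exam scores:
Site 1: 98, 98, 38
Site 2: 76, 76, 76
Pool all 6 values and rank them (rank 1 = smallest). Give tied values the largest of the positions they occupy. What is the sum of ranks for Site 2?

12

Sorted (ascending): 38, 76, 76, 76, 98, 98
The 3 values of 76 occupy positions 2–4 → each gets rank 4.
The 2 values of 98 occupy positions 5–6 → each gets rank 6.
Site 2 values → pooled ranks: 76→4, 76→4, 76→4
Rank sum = 4 + 4 + 4 = 12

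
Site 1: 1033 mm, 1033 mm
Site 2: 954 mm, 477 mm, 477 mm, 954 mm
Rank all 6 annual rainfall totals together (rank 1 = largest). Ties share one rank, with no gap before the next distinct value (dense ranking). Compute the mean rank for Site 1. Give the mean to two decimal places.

Sorted (descending): 1033, 1033, 954, 954, 477, 477
The 2 values of 1033 share dense rank 1.
The 2 values of 954 share dense rank 2.
The 2 values of 477 share dense rank 3.
Site 1 values → pooled ranks: 1033→1, 1033→1
Mean rank = (1 + 1) / 2 = 1.00

1.00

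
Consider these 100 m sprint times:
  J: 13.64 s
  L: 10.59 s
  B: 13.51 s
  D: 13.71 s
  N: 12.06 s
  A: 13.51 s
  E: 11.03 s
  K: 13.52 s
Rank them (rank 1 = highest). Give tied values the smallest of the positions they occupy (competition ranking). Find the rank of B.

4

Sorted (descending): 13.71, 13.64, 13.52, 13.51, 13.51, 12.06, 11.03, 10.59
The 2 values of 13.51 occupy positions 4–5 → each gets rank 4.
B has value 13.51 s → rank 4.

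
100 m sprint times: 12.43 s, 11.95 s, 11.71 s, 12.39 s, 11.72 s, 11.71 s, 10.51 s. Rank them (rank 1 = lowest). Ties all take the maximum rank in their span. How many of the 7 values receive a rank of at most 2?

Sorted (ascending): 10.51, 11.71, 11.71, 11.72, 11.95, 12.39, 12.43
The 2 values of 11.71 occupy positions 2–3 → each gets rank 3.
Ranks ≤ 2: {1} → 1 value.

1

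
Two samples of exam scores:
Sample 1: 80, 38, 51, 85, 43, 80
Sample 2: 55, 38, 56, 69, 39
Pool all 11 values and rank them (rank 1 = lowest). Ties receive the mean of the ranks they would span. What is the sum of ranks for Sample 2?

Sorted (ascending): 38, 38, 39, 43, 51, 55, 56, 69, 80, 80, 85
The 2 values of 38 occupy positions 1–2 → average rank (1+2)/2 = 1.5.
The 2 values of 80 occupy positions 9–10 → average rank (9+10)/2 = 9.5.
Sample 2 values → pooled ranks: 55→6, 38→1.5, 56→7, 69→8, 39→3
Rank sum = 6 + 1.5 + 7 + 8 + 3 = 25.5

25.5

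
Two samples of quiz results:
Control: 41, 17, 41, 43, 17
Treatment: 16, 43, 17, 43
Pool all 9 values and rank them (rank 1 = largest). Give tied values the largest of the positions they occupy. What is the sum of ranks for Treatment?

Sorted (descending): 43, 43, 43, 41, 41, 17, 17, 17, 16
The 3 values of 43 occupy positions 1–3 → each gets rank 3.
The 2 values of 41 occupy positions 4–5 → each gets rank 5.
The 3 values of 17 occupy positions 6–8 → each gets rank 8.
Treatment values → pooled ranks: 16→9, 43→3, 17→8, 43→3
Rank sum = 9 + 3 + 8 + 3 = 23

23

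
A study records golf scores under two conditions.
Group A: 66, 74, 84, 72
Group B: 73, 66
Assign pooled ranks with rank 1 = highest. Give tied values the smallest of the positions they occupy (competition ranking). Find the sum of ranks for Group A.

12

Sorted (descending): 84, 74, 73, 72, 66, 66
The 2 values of 66 occupy positions 5–6 → each gets rank 5.
Group A values → pooled ranks: 66→5, 74→2, 84→1, 72→4
Rank sum = 5 + 2 + 1 + 4 = 12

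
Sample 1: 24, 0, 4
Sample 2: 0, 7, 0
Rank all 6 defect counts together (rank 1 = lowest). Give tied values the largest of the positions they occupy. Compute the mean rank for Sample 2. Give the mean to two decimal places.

Sorted (ascending): 0, 0, 0, 4, 7, 24
The 3 values of 0 occupy positions 1–3 → each gets rank 3.
Sample 2 values → pooled ranks: 0→3, 7→5, 0→3
Mean rank = (3 + 5 + 3) / 3 = 3.67

3.67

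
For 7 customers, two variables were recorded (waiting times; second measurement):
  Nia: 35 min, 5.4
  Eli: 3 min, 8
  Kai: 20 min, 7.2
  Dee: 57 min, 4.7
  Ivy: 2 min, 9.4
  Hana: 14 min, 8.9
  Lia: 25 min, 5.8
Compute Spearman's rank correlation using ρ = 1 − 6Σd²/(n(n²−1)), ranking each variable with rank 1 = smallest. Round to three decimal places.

-0.964

Ranks of variable 1: 6, 2, 4, 7, 1, 3, 5
Ranks of variable 2: 2, 5, 4, 1, 7, 6, 3
d = r₁ − r₂: 4, -3, 0, 6, -6, -3, 2
d²: 16, 9, 0, 36, 36, 9, 4; Σd² = 110
ρ = 1 − 6·110/(7·48) = 1 − 660/336 = -0.964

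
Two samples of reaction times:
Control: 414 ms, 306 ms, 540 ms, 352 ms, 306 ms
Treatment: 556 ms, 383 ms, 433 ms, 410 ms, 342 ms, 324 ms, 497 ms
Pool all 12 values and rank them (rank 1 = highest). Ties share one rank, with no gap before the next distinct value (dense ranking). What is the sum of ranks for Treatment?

Sorted (descending): 556, 540, 497, 433, 414, 410, 383, 352, 342, 324, 306, 306
The 2 values of 306 share dense rank 11.
Remaining distinct values take the next consecutive integers.
Treatment values → pooled ranks: 556→1, 383→7, 433→4, 410→6, 342→9, 324→10, 497→3
Rank sum = 1 + 7 + 4 + 6 + 9 + 10 + 3 = 40

40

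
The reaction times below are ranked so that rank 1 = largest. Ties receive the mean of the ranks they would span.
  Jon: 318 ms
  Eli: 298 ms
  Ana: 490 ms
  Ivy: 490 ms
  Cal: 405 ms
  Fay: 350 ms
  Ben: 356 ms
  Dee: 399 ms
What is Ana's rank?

Sorted (descending): 490, 490, 405, 399, 356, 350, 318, 298
The 2 values of 490 occupy positions 1–2 → average rank (1+2)/2 = 1.5.
Ana has value 490 ms → rank 1.5.

1.5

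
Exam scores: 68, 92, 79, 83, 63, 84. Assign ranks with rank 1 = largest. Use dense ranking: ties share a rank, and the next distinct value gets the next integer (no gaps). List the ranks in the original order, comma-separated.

Sorted (descending): 92, 84, 83, 79, 68, 63
No ties — each value takes its position as its rank.

5, 1, 4, 3, 6, 2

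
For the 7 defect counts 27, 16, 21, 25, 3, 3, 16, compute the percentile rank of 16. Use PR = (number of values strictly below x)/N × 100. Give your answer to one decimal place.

N = 7.
Strictly below 16: 2. Equal to 16: 2.
PR = 2/7 × 100 = 28.6

28.6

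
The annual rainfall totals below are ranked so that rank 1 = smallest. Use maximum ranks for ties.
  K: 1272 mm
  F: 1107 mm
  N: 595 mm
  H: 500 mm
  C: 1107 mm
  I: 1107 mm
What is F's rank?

Sorted (ascending): 500, 595, 1107, 1107, 1107, 1272
The 3 values of 1107 occupy positions 3–5 → each gets rank 5.
F has value 1107 mm → rank 5.

5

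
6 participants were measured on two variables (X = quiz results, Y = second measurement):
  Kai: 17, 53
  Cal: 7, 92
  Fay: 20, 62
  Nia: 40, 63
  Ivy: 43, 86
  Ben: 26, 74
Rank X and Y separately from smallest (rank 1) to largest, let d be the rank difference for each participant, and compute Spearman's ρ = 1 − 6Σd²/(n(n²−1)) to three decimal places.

0.086

Ranks of variable 1: 2, 1, 3, 5, 6, 4
Ranks of variable 2: 1, 6, 2, 3, 5, 4
d = r₁ − r₂: 1, -5, 1, 2, 1, 0
d²: 1, 25, 1, 4, 1, 0; Σd² = 32
ρ = 1 − 6·32/(6·35) = 1 − 192/210 = 0.086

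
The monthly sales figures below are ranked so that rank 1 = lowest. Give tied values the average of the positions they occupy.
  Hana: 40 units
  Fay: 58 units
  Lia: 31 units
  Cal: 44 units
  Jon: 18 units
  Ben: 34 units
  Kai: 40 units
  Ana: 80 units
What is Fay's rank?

Sorted (ascending): 18, 31, 34, 40, 40, 44, 58, 80
The 2 values of 40 occupy positions 4–5 → average rank (4+5)/2 = 4.5.
Fay has value 58 units → rank 7.

7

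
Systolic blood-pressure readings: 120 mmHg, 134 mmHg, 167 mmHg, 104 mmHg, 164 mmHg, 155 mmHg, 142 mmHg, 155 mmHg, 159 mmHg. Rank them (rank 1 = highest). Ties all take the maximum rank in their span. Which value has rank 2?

164

Sorted (descending): 167, 164, 159, 155, 155, 142, 134, 120, 104
The 2 values of 155 occupy positions 4–5 → each gets rank 5.
Rank 2 → value 164.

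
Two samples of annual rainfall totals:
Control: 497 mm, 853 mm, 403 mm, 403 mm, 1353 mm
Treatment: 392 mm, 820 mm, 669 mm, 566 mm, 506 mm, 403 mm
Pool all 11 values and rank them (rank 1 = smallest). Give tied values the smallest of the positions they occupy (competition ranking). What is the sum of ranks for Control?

Sorted (ascending): 392, 403, 403, 403, 497, 506, 566, 669, 820, 853, 1353
The 3 values of 403 occupy positions 2–4 → each gets rank 2.
Control values → pooled ranks: 497→5, 853→10, 403→2, 403→2, 1353→11
Rank sum = 5 + 10 + 2 + 2 + 11 = 30

30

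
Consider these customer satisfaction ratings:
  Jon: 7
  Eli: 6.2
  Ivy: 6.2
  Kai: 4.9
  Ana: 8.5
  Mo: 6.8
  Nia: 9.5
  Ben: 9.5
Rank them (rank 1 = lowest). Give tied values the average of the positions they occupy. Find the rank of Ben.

7.5

Sorted (ascending): 4.9, 6.2, 6.2, 6.8, 7, 8.5, 9.5, 9.5
The 2 values of 6.2 occupy positions 2–3 → average rank (2+3)/2 = 2.5.
The 2 values of 9.5 occupy positions 7–8 → average rank (7+8)/2 = 7.5.
Ben has value 9.5 → rank 7.5.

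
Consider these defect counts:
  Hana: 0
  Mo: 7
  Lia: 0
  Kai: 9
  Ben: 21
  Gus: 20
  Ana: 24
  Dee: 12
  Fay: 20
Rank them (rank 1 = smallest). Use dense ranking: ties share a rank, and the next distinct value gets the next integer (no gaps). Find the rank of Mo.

Sorted (ascending): 0, 0, 7, 9, 12, 20, 20, 21, 24
The 2 values of 0 share dense rank 1.
The 2 values of 20 share dense rank 5.
Remaining distinct values take the next consecutive integers.
Mo has value 7 → rank 2.

2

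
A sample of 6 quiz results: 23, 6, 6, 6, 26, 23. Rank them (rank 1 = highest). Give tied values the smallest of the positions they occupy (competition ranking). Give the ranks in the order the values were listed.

2, 4, 4, 4, 1, 2

Sorted (descending): 26, 23, 23, 6, 6, 6
The 2 values of 23 occupy positions 2–3 → each gets rank 2.
The 3 values of 6 occupy positions 4–6 → each gets rank 4.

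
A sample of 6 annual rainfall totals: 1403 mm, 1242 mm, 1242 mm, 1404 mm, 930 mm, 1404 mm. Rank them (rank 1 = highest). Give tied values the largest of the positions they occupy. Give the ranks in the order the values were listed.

Sorted (descending): 1404, 1404, 1403, 1242, 1242, 930
The 2 values of 1404 occupy positions 1–2 → each gets rank 2.
The 2 values of 1242 occupy positions 4–5 → each gets rank 5.

3, 5, 5, 2, 6, 2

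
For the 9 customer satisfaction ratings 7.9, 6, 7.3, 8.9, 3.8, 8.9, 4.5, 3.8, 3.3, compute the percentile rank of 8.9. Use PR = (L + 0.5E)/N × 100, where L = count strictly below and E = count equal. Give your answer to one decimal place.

88.9

N = 9.
Strictly below 8.9: 7. Equal to 8.9: 2.
PR = (7 + 0.5·2)/9 × 100 = 88.9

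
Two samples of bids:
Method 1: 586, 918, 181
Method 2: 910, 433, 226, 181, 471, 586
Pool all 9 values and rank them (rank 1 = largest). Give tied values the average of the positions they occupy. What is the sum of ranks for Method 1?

Sorted (descending): 918, 910, 586, 586, 471, 433, 226, 181, 181
The 2 values of 586 occupy positions 3–4 → average rank (3+4)/2 = 3.5.
The 2 values of 181 occupy positions 8–9 → average rank (8+9)/2 = 8.5.
Method 1 values → pooled ranks: 586→3.5, 918→1, 181→8.5
Rank sum = 3.5 + 1 + 8.5 = 13

13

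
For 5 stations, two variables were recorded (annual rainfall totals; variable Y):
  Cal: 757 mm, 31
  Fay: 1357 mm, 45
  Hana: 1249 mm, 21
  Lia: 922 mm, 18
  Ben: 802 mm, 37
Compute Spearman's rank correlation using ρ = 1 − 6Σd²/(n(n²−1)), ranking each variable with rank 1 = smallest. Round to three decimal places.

Ranks of variable 1: 1, 5, 4, 3, 2
Ranks of variable 2: 3, 5, 2, 1, 4
d = r₁ − r₂: -2, 0, 2, 2, -2
d²: 4, 0, 4, 4, 4; Σd² = 16
ρ = 1 − 6·16/(5·24) = 1 − 96/120 = 0.200

0.200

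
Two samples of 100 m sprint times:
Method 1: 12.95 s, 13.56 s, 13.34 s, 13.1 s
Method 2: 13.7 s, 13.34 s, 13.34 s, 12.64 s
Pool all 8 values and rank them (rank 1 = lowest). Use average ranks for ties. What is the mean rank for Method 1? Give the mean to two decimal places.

4.25

Sorted (ascending): 12.64, 12.95, 13.1, 13.34, 13.34, 13.34, 13.56, 13.7
The 3 values of 13.34 occupy positions 4–6 → average rank 5.
Method 1 values → pooled ranks: 12.95→2, 13.56→7, 13.34→5, 13.1→3
Mean rank = (2 + 7 + 5 + 3) / 4 = 4.25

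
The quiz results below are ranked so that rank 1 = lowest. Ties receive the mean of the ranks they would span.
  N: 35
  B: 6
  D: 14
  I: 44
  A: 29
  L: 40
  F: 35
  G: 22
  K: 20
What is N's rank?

6.5

Sorted (ascending): 6, 14, 20, 22, 29, 35, 35, 40, 44
The 2 values of 35 occupy positions 6–7 → average rank (6+7)/2 = 6.5.
N has value 35 → rank 6.5.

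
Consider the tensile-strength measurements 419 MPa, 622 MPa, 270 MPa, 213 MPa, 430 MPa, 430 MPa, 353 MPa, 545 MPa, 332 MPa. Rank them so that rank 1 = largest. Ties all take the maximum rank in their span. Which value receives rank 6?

Sorted (descending): 622, 545, 430, 430, 419, 353, 332, 270, 213
The 2 values of 430 occupy positions 3–4 → each gets rank 4.
Rank 6 → value 353.

353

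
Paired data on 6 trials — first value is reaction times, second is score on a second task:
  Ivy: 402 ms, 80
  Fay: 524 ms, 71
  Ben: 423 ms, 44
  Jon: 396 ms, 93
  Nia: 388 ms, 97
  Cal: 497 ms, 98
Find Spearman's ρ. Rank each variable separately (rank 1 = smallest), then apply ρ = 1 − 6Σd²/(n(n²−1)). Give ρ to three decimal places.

-0.314

Ranks of variable 1: 3, 6, 4, 2, 1, 5
Ranks of variable 2: 3, 2, 1, 4, 5, 6
d = r₁ − r₂: 0, 4, 3, -2, -4, -1
d²: 0, 16, 9, 4, 16, 1; Σd² = 46
ρ = 1 − 6·46/(6·35) = 1 − 276/210 = -0.314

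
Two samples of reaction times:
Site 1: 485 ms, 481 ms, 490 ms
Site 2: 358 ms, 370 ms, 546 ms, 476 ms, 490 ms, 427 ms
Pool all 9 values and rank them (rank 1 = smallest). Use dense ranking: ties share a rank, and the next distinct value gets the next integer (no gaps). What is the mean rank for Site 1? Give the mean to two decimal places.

Sorted (ascending): 358, 370, 427, 476, 481, 485, 490, 490, 546
The 2 values of 490 share dense rank 7.
Remaining distinct values take the next consecutive integers.
Site 1 values → pooled ranks: 485→6, 481→5, 490→7
Mean rank = (6 + 5 + 7) / 3 = 6.00

6.00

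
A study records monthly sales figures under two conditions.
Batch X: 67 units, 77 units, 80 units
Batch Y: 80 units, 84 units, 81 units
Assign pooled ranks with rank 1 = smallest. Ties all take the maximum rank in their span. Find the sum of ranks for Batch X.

7

Sorted (ascending): 67, 77, 80, 80, 81, 84
The 2 values of 80 occupy positions 3–4 → each gets rank 4.
Batch X values → pooled ranks: 67→1, 77→2, 80→4
Rank sum = 1 + 2 + 4 = 7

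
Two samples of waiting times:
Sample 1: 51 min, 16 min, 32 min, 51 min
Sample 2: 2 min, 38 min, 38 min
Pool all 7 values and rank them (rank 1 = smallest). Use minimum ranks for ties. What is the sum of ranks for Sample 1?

Sorted (ascending): 2, 16, 32, 38, 38, 51, 51
The 2 values of 38 occupy positions 4–5 → each gets rank 4.
The 2 values of 51 occupy positions 6–7 → each gets rank 6.
Sample 1 values → pooled ranks: 51→6, 16→2, 32→3, 51→6
Rank sum = 6 + 2 + 3 + 6 = 17

17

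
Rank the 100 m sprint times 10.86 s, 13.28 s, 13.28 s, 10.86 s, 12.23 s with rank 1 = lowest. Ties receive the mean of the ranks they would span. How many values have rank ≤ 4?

3

Sorted (ascending): 10.86, 10.86, 12.23, 13.28, 13.28
The 2 values of 10.86 occupy positions 1–2 → average rank (1+2)/2 = 1.5.
The 2 values of 13.28 occupy positions 4–5 → average rank (4+5)/2 = 4.5.
Ranks ≤ 4: {1.5, 1.5, 3} → 3 values.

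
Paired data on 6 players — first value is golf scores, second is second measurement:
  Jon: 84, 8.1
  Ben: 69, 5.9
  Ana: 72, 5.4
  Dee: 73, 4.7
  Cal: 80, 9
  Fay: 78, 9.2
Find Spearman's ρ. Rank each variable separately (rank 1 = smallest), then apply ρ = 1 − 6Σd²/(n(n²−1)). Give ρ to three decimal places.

Ranks of variable 1: 6, 1, 2, 3, 5, 4
Ranks of variable 2: 4, 3, 2, 1, 5, 6
d = r₁ − r₂: 2, -2, 0, 2, 0, -2
d²: 4, 4, 0, 4, 0, 4; Σd² = 16
ρ = 1 − 6·16/(6·35) = 1 − 96/210 = 0.543

0.543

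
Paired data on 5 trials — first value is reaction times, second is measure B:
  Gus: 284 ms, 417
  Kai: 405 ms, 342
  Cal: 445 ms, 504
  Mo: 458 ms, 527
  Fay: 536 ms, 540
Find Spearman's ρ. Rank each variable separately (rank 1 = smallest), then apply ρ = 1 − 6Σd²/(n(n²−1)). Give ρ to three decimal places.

Ranks of variable 1: 1, 2, 3, 4, 5
Ranks of variable 2: 2, 1, 3, 4, 5
d = r₁ − r₂: -1, 1, 0, 0, 0
d²: 1, 1, 0, 0, 0; Σd² = 2
ρ = 1 − 6·2/(5·24) = 1 − 12/120 = 0.900

0.900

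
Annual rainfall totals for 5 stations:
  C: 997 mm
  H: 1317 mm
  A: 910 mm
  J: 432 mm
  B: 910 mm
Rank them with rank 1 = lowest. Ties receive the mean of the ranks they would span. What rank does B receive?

Sorted (ascending): 432, 910, 910, 997, 1317
The 2 values of 910 occupy positions 2–3 → average rank (2+3)/2 = 2.5.
B has value 910 mm → rank 2.5.

2.5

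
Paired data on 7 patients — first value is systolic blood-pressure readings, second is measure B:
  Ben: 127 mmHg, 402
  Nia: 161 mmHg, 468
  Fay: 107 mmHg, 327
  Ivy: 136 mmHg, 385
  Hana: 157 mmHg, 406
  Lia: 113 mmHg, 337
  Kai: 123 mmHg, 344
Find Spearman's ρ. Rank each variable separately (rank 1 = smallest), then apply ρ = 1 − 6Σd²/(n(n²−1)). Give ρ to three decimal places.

0.964

Ranks of variable 1: 4, 7, 1, 5, 6, 2, 3
Ranks of variable 2: 5, 7, 1, 4, 6, 2, 3
d = r₁ − r₂: -1, 0, 0, 1, 0, 0, 0
d²: 1, 0, 0, 1, 0, 0, 0; Σd² = 2
ρ = 1 − 6·2/(7·48) = 1 − 12/336 = 0.964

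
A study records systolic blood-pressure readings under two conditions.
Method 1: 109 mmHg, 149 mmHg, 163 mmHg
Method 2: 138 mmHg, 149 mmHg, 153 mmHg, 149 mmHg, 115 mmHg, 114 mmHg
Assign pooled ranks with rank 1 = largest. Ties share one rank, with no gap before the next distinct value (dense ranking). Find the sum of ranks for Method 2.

Sorted (descending): 163, 153, 149, 149, 149, 138, 115, 114, 109
The 3 values of 149 share dense rank 3.
Remaining distinct values take the next consecutive integers.
Method 2 values → pooled ranks: 138→4, 149→3, 153→2, 149→3, 115→5, 114→6
Rank sum = 4 + 3 + 2 + 3 + 5 + 6 = 23

23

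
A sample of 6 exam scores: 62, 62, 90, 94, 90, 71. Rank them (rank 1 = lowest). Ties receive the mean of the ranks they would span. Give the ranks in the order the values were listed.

1.5, 1.5, 4.5, 6, 4.5, 3

Sorted (ascending): 62, 62, 71, 90, 90, 94
The 2 values of 62 occupy positions 1–2 → average rank (1+2)/2 = 1.5.
The 2 values of 90 occupy positions 4–5 → average rank (4+5)/2 = 4.5.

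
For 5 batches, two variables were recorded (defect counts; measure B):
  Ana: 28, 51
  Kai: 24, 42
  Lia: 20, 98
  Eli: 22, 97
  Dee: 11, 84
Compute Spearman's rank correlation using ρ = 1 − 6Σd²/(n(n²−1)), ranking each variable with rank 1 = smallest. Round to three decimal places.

-0.600

Ranks of variable 1: 5, 4, 2, 3, 1
Ranks of variable 2: 2, 1, 5, 4, 3
d = r₁ − r₂: 3, 3, -3, -1, -2
d²: 9, 9, 9, 1, 4; Σd² = 32
ρ = 1 − 6·32/(5·24) = 1 − 192/120 = -0.600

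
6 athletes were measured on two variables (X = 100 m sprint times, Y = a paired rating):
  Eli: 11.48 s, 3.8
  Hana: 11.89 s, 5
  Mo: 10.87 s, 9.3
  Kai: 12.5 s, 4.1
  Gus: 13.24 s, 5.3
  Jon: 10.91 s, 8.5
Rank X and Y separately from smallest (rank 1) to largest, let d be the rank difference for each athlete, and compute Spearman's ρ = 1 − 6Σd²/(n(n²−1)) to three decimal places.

-0.486

Ranks of variable 1: 3, 4, 1, 5, 6, 2
Ranks of variable 2: 1, 3, 6, 2, 4, 5
d = r₁ − r₂: 2, 1, -5, 3, 2, -3
d²: 4, 1, 25, 9, 4, 9; Σd² = 52
ρ = 1 − 6·52/(6·35) = 1 − 312/210 = -0.486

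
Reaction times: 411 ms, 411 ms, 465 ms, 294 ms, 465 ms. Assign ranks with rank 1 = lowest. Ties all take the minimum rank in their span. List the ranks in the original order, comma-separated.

Sorted (ascending): 294, 411, 411, 465, 465
The 2 values of 411 occupy positions 2–3 → each gets rank 2.
The 2 values of 465 occupy positions 4–5 → each gets rank 4.

2, 2, 4, 1, 4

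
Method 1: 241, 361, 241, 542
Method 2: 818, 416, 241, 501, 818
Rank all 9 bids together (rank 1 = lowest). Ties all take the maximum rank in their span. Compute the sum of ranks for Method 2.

Sorted (ascending): 241, 241, 241, 361, 416, 501, 542, 818, 818
The 3 values of 241 occupy positions 1–3 → each gets rank 3.
The 2 values of 818 occupy positions 8–9 → each gets rank 9.
Method 2 values → pooled ranks: 818→9, 416→5, 241→3, 501→6, 818→9
Rank sum = 9 + 5 + 3 + 6 + 9 = 32

32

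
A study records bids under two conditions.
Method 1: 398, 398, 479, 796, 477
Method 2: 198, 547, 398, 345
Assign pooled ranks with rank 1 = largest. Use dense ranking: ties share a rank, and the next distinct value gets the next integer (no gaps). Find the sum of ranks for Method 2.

Sorted (descending): 796, 547, 479, 477, 398, 398, 398, 345, 198
The 3 values of 398 share dense rank 5.
Remaining distinct values take the next consecutive integers.
Method 2 values → pooled ranks: 198→7, 547→2, 398→5, 345→6
Rank sum = 7 + 2 + 5 + 6 = 20

20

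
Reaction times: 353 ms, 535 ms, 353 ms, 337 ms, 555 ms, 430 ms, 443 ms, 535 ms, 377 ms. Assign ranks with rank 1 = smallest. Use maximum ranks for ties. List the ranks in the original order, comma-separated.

Sorted (ascending): 337, 353, 353, 377, 430, 443, 535, 535, 555
The 2 values of 353 occupy positions 2–3 → each gets rank 3.
The 2 values of 535 occupy positions 7–8 → each gets rank 8.

3, 8, 3, 1, 9, 5, 6, 8, 4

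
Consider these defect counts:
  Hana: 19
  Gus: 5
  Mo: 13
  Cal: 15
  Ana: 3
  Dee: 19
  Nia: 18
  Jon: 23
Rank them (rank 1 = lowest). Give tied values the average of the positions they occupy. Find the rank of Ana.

Sorted (ascending): 3, 5, 13, 15, 18, 19, 19, 23
The 2 values of 19 occupy positions 6–7 → average rank (6+7)/2 = 6.5.
Ana has value 3 → rank 1.

1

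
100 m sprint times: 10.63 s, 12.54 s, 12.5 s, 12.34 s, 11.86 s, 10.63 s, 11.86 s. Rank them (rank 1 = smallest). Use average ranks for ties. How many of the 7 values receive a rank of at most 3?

Sorted (ascending): 10.63, 10.63, 11.86, 11.86, 12.34, 12.5, 12.54
The 2 values of 10.63 occupy positions 1–2 → average rank (1+2)/2 = 1.5.
The 2 values of 11.86 occupy positions 3–4 → average rank (3+4)/2 = 3.5.
Ranks ≤ 3: {1.5, 1.5} → 2 values.

2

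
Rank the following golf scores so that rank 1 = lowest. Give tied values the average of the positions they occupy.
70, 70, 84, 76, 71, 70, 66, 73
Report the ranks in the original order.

Sorted (ascending): 66, 70, 70, 70, 71, 73, 76, 84
The 3 values of 70 occupy positions 2–4 → average rank 3.

3, 3, 8, 7, 5, 3, 1, 6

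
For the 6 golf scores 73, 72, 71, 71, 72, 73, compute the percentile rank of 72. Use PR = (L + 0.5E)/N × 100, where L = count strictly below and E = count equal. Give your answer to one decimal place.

50.0

N = 6.
Strictly below 72: 2. Equal to 72: 2.
PR = (2 + 0.5·2)/6 × 100 = 50.0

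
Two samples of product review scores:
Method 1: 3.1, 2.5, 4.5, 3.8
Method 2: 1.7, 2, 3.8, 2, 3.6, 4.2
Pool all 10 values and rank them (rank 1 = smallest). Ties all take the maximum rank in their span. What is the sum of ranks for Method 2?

30

Sorted (ascending): 1.7, 2, 2, 2.5, 3.1, 3.6, 3.8, 3.8, 4.2, 4.5
The 2 values of 2 occupy positions 2–3 → each gets rank 3.
The 2 values of 3.8 occupy positions 7–8 → each gets rank 8.
Method 2 values → pooled ranks: 1.7→1, 2→3, 3.8→8, 2→3, 3.6→6, 4.2→9
Rank sum = 1 + 3 + 8 + 3 + 6 + 9 = 30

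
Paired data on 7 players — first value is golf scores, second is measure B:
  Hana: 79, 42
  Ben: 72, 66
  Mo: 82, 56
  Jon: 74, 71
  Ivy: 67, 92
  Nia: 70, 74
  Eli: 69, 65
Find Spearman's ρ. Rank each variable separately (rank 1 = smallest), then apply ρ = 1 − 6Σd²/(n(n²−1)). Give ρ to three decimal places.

-0.714

Ranks of variable 1: 6, 4, 7, 5, 1, 3, 2
Ranks of variable 2: 1, 4, 2, 5, 7, 6, 3
d = r₁ − r₂: 5, 0, 5, 0, -6, -3, -1
d²: 25, 0, 25, 0, 36, 9, 1; Σd² = 96
ρ = 1 − 6·96/(7·48) = 1 − 576/336 = -0.714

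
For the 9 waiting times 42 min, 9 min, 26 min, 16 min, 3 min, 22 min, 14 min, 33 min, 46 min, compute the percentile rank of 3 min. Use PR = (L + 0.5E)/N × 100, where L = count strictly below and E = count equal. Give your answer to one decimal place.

N = 9.
Strictly below 3: 0. Equal to 3: 1.
PR = (0 + 0.5·1)/9 × 100 = 5.6

5.6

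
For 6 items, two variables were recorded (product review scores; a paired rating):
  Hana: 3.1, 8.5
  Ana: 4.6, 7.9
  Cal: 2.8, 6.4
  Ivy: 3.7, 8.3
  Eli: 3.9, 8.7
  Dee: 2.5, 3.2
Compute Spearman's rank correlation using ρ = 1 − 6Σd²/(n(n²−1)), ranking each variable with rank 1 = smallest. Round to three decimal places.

Ranks of variable 1: 3, 6, 2, 4, 5, 1
Ranks of variable 2: 5, 3, 2, 4, 6, 1
d = r₁ − r₂: -2, 3, 0, 0, -1, 0
d²: 4, 9, 0, 0, 1, 0; Σd² = 14
ρ = 1 − 6·14/(6·35) = 1 − 84/210 = 0.600

0.600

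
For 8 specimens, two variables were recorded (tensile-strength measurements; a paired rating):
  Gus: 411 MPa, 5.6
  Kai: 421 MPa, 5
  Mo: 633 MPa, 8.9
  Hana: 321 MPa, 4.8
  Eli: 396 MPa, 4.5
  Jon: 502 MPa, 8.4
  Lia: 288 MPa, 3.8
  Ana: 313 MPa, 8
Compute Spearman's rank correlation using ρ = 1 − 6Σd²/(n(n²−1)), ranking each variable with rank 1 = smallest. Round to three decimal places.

Ranks of variable 1: 5, 6, 8, 3, 4, 7, 1, 2
Ranks of variable 2: 5, 4, 8, 3, 2, 7, 1, 6
d = r₁ − r₂: 0, 2, 0, 0, 2, 0, 0, -4
d²: 0, 4, 0, 0, 4, 0, 0, 16; Σd² = 24
ρ = 1 − 6·24/(8·63) = 1 − 144/504 = 0.714

0.714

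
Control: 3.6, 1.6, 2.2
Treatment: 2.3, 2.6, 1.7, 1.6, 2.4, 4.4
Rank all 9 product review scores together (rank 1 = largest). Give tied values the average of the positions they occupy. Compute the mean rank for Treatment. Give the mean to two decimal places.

Sorted (descending): 4.4, 3.6, 2.6, 2.4, 2.3, 2.2, 1.7, 1.6, 1.6
The 2 values of 1.6 occupy positions 8–9 → average rank (8+9)/2 = 8.5.
Treatment values → pooled ranks: 2.3→5, 2.6→3, 1.7→7, 1.6→8.5, 2.4→4, 4.4→1
Mean rank = (5 + 3 + 7 + 8.5 + 4 + 1) / 6 = 4.75

4.75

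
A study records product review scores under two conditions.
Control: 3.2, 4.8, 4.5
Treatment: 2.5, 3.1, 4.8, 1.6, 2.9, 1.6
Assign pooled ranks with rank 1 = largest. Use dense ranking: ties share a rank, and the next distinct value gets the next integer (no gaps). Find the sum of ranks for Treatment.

Sorted (descending): 4.8, 4.8, 4.5, 3.2, 3.1, 2.9, 2.5, 1.6, 1.6
The 2 values of 4.8 share dense rank 1.
The 2 values of 1.6 share dense rank 7.
Remaining distinct values take the next consecutive integers.
Treatment values → pooled ranks: 2.5→6, 3.1→4, 4.8→1, 1.6→7, 2.9→5, 1.6→7
Rank sum = 6 + 4 + 1 + 7 + 5 + 7 = 30

30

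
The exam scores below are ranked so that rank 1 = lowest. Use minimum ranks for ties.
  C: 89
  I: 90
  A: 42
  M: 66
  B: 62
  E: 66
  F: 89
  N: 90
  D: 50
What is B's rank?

3

Sorted (ascending): 42, 50, 62, 66, 66, 89, 89, 90, 90
The 2 values of 66 occupy positions 4–5 → each gets rank 4.
The 2 values of 89 occupy positions 6–7 → each gets rank 6.
The 2 values of 90 occupy positions 8–9 → each gets rank 8.
B has value 62 → rank 3.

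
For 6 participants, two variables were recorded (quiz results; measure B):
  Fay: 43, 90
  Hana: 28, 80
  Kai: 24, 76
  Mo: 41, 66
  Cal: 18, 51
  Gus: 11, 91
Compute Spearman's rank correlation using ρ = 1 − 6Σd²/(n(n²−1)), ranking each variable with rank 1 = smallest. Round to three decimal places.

Ranks of variable 1: 6, 4, 3, 5, 2, 1
Ranks of variable 2: 5, 4, 3, 2, 1, 6
d = r₁ − r₂: 1, 0, 0, 3, 1, -5
d²: 1, 0, 0, 9, 1, 25; Σd² = 36
ρ = 1 − 6·36/(6·35) = 1 − 216/210 = -0.029

-0.029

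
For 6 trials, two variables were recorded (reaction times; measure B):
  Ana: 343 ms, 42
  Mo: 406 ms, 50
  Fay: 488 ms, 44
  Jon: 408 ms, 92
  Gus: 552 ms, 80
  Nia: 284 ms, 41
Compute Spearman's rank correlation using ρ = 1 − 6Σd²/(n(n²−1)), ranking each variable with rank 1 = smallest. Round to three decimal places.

Ranks of variable 1: 2, 3, 5, 4, 6, 1
Ranks of variable 2: 2, 4, 3, 6, 5, 1
d = r₁ − r₂: 0, -1, 2, -2, 1, 0
d²: 0, 1, 4, 4, 1, 0; Σd² = 10
ρ = 1 − 6·10/(6·35) = 1 − 60/210 = 0.714

0.714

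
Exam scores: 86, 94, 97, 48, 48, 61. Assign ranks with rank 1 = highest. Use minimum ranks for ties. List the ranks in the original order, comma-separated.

Sorted (descending): 97, 94, 86, 61, 48, 48
The 2 values of 48 occupy positions 5–6 → each gets rank 5.

3, 2, 1, 5, 5, 4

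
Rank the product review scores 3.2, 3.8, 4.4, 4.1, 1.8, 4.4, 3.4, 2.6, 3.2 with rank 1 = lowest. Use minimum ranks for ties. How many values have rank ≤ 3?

Sorted (ascending): 1.8, 2.6, 3.2, 3.2, 3.4, 3.8, 4.1, 4.4, 4.4
The 2 values of 3.2 occupy positions 3–4 → each gets rank 3.
The 2 values of 4.4 occupy positions 8–9 → each gets rank 8.
Ranks ≤ 3: {1, 2, 3, 3} → 4 values.

4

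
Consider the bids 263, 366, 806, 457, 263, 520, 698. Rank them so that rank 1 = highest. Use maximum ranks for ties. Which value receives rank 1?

806

Sorted (descending): 806, 698, 520, 457, 366, 263, 263
The 2 values of 263 occupy positions 6–7 → each gets rank 7.
Rank 1 → value 806.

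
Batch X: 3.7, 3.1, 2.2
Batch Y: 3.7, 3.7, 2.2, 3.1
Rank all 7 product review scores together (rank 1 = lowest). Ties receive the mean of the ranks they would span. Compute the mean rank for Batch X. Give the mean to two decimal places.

Sorted (ascending): 2.2, 2.2, 3.1, 3.1, 3.7, 3.7, 3.7
The 2 values of 2.2 occupy positions 1–2 → average rank (1+2)/2 = 1.5.
The 2 values of 3.1 occupy positions 3–4 → average rank (3+4)/2 = 3.5.
The 3 values of 3.7 occupy positions 5–7 → average rank 6.
Batch X values → pooled ranks: 3.7→6, 3.1→3.5, 2.2→1.5
Mean rank = (6 + 3.5 + 1.5) / 3 = 3.67

3.67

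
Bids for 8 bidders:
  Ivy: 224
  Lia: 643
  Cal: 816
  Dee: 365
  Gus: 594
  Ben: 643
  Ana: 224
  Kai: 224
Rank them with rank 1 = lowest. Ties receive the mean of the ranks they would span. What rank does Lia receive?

6.5

Sorted (ascending): 224, 224, 224, 365, 594, 643, 643, 816
The 3 values of 224 occupy positions 1–3 → average rank 2.
The 2 values of 643 occupy positions 6–7 → average rank (6+7)/2 = 6.5.
Lia has value 643 → rank 6.5.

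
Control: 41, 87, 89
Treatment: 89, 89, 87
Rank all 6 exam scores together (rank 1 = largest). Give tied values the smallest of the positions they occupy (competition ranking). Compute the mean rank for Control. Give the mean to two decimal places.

Sorted (descending): 89, 89, 89, 87, 87, 41
The 3 values of 89 occupy positions 1–3 → each gets rank 1.
The 2 values of 87 occupy positions 4–5 → each gets rank 4.
Control values → pooled ranks: 41→6, 87→4, 89→1
Mean rank = (6 + 4 + 1) / 3 = 3.67

3.67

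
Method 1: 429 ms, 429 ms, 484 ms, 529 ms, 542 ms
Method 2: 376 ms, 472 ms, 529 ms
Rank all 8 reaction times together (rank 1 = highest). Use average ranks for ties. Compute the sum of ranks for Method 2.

15.5

Sorted (descending): 542, 529, 529, 484, 472, 429, 429, 376
The 2 values of 529 occupy positions 2–3 → average rank (2+3)/2 = 2.5.
The 2 values of 429 occupy positions 6–7 → average rank (6+7)/2 = 6.5.
Method 2 values → pooled ranks: 376→8, 472→5, 529→2.5
Rank sum = 8 + 5 + 2.5 = 15.5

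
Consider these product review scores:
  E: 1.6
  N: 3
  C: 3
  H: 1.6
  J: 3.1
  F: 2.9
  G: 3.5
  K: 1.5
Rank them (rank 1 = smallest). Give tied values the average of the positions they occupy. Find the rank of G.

Sorted (ascending): 1.5, 1.6, 1.6, 2.9, 3, 3, 3.1, 3.5
The 2 values of 1.6 occupy positions 2–3 → average rank (2+3)/2 = 2.5.
The 2 values of 3 occupy positions 5–6 → average rank (5+6)/2 = 5.5.
G has value 3.5 → rank 8.

8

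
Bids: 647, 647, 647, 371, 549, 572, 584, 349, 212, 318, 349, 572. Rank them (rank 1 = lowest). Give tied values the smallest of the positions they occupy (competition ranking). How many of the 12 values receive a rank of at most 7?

Sorted (ascending): 212, 318, 349, 349, 371, 549, 572, 572, 584, 647, 647, 647
The 2 values of 349 occupy positions 3–4 → each gets rank 3.
The 2 values of 572 occupy positions 7–8 → each gets rank 7.
The 3 values of 647 occupy positions 10–12 → each gets rank 10.
Ranks ≤ 7: {1, 2, 3, 3, 5, 6, 7, 7} → 8 values.

8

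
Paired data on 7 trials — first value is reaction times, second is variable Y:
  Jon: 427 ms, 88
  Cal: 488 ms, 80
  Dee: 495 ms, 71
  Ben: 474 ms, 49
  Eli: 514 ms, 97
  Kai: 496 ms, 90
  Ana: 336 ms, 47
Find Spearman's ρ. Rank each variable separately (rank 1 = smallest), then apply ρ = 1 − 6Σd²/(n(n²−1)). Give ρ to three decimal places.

0.750

Ranks of variable 1: 2, 4, 5, 3, 7, 6, 1
Ranks of variable 2: 5, 4, 3, 2, 7, 6, 1
d = r₁ − r₂: -3, 0, 2, 1, 0, 0, 0
d²: 9, 0, 4, 1, 0, 0, 0; Σd² = 14
ρ = 1 − 6·14/(7·48) = 1 − 84/336 = 0.750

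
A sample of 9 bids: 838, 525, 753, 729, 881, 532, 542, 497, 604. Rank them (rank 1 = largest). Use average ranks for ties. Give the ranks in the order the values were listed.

2, 8, 3, 4, 1, 7, 6, 9, 5

Sorted (descending): 881, 838, 753, 729, 604, 542, 532, 525, 497
No ties — each value takes its position as its rank.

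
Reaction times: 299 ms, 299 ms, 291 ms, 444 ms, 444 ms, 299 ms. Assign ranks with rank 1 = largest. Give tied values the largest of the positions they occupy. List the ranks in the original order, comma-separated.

Sorted (descending): 444, 444, 299, 299, 299, 291
The 2 values of 444 occupy positions 1–2 → each gets rank 2.
The 3 values of 299 occupy positions 3–5 → each gets rank 5.

5, 5, 6, 2, 2, 5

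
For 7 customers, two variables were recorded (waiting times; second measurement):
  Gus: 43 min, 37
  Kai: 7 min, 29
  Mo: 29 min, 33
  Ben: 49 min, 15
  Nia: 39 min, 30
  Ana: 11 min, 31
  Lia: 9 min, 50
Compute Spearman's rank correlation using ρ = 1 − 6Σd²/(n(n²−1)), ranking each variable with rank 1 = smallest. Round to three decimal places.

-0.214

Ranks of variable 1: 6, 1, 4, 7, 5, 3, 2
Ranks of variable 2: 6, 2, 5, 1, 3, 4, 7
d = r₁ − r₂: 0, -1, -1, 6, 2, -1, -5
d²: 0, 1, 1, 36, 4, 1, 25; Σd² = 68
ρ = 1 − 6·68/(7·48) = 1 − 408/336 = -0.214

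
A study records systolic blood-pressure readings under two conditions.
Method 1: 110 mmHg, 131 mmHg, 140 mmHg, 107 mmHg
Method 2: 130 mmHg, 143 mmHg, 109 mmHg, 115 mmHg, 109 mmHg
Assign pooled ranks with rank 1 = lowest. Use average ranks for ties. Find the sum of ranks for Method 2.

25

Sorted (ascending): 107, 109, 109, 110, 115, 130, 131, 140, 143
The 2 values of 109 occupy positions 2–3 → average rank (2+3)/2 = 2.5.
Method 2 values → pooled ranks: 130→6, 143→9, 109→2.5, 115→5, 109→2.5
Rank sum = 6 + 9 + 2.5 + 5 + 2.5 = 25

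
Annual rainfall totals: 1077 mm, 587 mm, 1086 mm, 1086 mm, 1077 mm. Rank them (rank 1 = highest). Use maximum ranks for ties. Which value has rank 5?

Sorted (descending): 1086, 1086, 1077, 1077, 587
The 2 values of 1086 occupy positions 1–2 → each gets rank 2.
The 2 values of 1077 occupy positions 3–4 → each gets rank 4.
Rank 5 → value 587.

587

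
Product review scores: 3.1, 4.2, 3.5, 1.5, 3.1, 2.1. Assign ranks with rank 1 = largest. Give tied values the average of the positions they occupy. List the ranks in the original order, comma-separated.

Sorted (descending): 4.2, 3.5, 3.1, 3.1, 2.1, 1.5
The 2 values of 3.1 occupy positions 3–4 → average rank (3+4)/2 = 3.5.

3.5, 1, 2, 6, 3.5, 5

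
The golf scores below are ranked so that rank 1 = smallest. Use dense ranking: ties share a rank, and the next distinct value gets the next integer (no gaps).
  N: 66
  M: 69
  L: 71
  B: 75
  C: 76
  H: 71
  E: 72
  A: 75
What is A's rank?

Sorted (ascending): 66, 69, 71, 71, 72, 75, 75, 76
The 2 values of 71 share dense rank 3.
The 2 values of 75 share dense rank 5.
Remaining distinct values take the next consecutive integers.
A has value 75 → rank 5.

5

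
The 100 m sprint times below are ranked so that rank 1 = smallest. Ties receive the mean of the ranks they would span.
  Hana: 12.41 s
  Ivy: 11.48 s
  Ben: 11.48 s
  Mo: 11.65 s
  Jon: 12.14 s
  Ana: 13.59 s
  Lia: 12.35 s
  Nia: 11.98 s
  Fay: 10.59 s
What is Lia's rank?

7

Sorted (ascending): 10.59, 11.48, 11.48, 11.65, 11.98, 12.14, 12.35, 12.41, 13.59
The 2 values of 11.48 occupy positions 2–3 → average rank (2+3)/2 = 2.5.
Lia has value 12.35 s → rank 7.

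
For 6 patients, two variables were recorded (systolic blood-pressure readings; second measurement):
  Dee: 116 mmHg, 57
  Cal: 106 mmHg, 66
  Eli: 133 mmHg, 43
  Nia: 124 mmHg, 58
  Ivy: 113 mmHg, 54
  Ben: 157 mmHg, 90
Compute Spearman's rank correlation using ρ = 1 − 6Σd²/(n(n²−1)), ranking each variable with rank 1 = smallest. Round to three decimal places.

0.086

Ranks of variable 1: 3, 1, 5, 4, 2, 6
Ranks of variable 2: 3, 5, 1, 4, 2, 6
d = r₁ − r₂: 0, -4, 4, 0, 0, 0
d²: 0, 16, 16, 0, 0, 0; Σd² = 32
ρ = 1 − 6·32/(6·35) = 1 − 192/210 = 0.086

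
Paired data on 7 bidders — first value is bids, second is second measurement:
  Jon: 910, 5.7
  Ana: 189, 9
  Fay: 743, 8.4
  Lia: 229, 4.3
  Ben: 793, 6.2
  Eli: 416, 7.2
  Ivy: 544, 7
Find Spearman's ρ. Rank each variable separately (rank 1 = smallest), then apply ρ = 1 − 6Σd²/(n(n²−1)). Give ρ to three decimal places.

Ranks of variable 1: 7, 1, 5, 2, 6, 3, 4
Ranks of variable 2: 2, 7, 6, 1, 3, 5, 4
d = r₁ − r₂: 5, -6, -1, 1, 3, -2, 0
d²: 25, 36, 1, 1, 9, 4, 0; Σd² = 76
ρ = 1 − 6·76/(7·48) = 1 − 456/336 = -0.357

-0.357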